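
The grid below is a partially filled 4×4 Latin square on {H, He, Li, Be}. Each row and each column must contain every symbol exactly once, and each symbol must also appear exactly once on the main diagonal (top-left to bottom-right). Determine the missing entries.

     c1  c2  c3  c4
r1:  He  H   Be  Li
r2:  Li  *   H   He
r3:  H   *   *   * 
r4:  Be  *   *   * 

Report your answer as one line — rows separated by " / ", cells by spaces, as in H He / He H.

He H Be Li / Li Be H He / H He Li Be / Be Li He H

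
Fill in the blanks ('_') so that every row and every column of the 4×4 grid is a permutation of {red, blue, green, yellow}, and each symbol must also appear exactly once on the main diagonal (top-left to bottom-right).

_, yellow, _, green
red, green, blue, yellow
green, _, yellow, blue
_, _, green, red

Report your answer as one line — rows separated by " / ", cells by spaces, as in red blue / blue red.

(r1,c1) = blue
(r1,c3) = red
(r3,c2) = red
(r4,c1) = yellow
(r4,c2) = blue

blue yellow red green / red green blue yellow / green red yellow blue / yellow blue green red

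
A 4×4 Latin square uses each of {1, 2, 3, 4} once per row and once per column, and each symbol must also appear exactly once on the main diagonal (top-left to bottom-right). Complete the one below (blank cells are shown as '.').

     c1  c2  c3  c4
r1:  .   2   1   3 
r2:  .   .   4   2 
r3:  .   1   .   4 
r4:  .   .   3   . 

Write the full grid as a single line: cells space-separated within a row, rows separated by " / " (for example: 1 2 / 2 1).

(r1,c1) = 4
(r2,c2) = 3
(r3,c3) = 2
(r4,c2) = 4
(r4,c4) = 1
(r2,c1) = 1
(r3,c1) = 3
(r4,c1) = 2

4 2 1 3 / 1 3 4 2 / 3 1 2 4 / 2 4 3 1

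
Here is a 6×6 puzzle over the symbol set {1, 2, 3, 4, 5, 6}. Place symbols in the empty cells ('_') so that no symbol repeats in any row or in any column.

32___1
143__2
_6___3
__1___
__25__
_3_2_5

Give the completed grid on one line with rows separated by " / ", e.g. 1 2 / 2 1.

3 2 5 4 6 1 / 1 4 3 6 5 2 / 5 6 4 1 2 3 / 2 5 1 3 4 6 / 6 1 2 5 3 4 / 4 3 6 2 1 5

Cell (r2,c4): row 2 has {1,2,3,4}; column 4 has {2,5} → 6.
Cell (r2,c5): row 2 has {1,2,3,4,6}; column 5 is empty so far → 5.
Cell (r4,c2): row 4 has {1}; column 2 has {2,3,4,6} → 5.
Cell (r5,c2): row 5 has {2,5}; column 2 has {2,3,4,5,6} → 1.
Cell (r1,c4): row 1 has {1,2,3}; column 4 has {2,5,6} → 4.
Cell (r1,c5): row 1 has {1,2,3,4}; column 5 has {5} → 6.
Cell (r3,c4): row 3 has {3,6}; column 4 has {2,4,5,6} → 1.
Cell (r4,c4): row 4 has {1,5}; column 4 has {1,2,4,5,6} → 3.
Cell (r1,c3): row 1 has {1,2,3,4,6}; column 3 has {1,2,3} → 5.
Cell (r3,c3): row 3 has {1,3,6}; column 3 has {1,2,3,5} → 4.
Cell (r3,c5): row 3 has {1,3,4,6}; column 5 has {5,6} → 2.
Cell (r4,c5): row 4 has {1,3,5}; column 5 has {2,5,6} → 4.
Cell (r4,c6): row 4 has {1,3,4,5}; column 6 has {1,2,3,5} → 6.
Cell (r5,c5): row 5 has {1,2,5}; column 5 has {2,4,5,6} → 3.
Cell (r5,c6): row 5 has {1,2,3,5}; column 6 has {1,2,3,5,6} → 4.
Cell (r6,c3): row 6 has {2,3,5}; column 3 has {1,2,3,4,5} → 6.
Cell (r6,c5): row 6 has {2,3,5,6}; column 5 has {2,3,4,5,6} → 1.
Cell (r3,c1): row 3 has {1,2,3,4,6}; column 1 has {1,3} → 5.
Cell (r4,c1): row 4 has {1,3,4,5,6}; column 1 has {1,3,5} → 2.
Cell (r5,c1): row 5 has {1,2,3,4,5}; column 1 has {1,2,3,5} → 6.
Cell (r6,c1): row 6 has {1,2,3,5,6}; column 1 has {1,2,3,5,6} → 4.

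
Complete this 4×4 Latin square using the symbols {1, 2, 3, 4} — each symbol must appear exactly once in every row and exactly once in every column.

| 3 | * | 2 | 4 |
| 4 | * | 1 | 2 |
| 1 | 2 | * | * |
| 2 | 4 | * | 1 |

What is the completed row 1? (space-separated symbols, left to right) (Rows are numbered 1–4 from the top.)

3 1 2 4

(r1,c2) = 1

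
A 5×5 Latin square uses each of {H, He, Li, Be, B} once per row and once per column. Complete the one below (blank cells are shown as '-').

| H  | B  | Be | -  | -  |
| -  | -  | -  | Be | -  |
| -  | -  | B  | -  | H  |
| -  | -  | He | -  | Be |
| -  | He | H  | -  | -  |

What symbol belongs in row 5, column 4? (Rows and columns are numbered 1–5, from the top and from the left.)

(r2,c3) = Li
(r2,c2) = H
(r4,c2) = Li
(r3,c2) = Be
(r4,c1) = B
(r4,c4) = H
(r2,c1) = He
(r2,c5) = B
(r3,c1) = Li
(r3,c4) = He
(r5,c1) = Be
(r5,c5) = Li
(r1,c4) = Li
(r1,c5) = He
(r5,c4) = B

B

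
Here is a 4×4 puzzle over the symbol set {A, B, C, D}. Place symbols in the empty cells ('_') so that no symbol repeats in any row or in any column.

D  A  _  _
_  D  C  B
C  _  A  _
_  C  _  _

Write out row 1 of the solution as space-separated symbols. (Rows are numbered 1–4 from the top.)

At row 1, column 3: row 1 has {A,D}; column 3 has {A,C}; that leaves B.
At row 1, column 4: row 1 has {A,B,D}; column 4 has {B}; that leaves C.

D A B C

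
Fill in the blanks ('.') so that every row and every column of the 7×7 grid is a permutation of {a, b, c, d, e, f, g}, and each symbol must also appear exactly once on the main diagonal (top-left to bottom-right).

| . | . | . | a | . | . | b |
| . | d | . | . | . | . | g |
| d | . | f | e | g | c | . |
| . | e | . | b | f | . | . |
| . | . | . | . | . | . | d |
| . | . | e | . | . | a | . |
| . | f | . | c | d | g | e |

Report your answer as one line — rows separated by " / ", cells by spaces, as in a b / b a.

(r2,c4): row 2 has {d,g}; column 4 has {a,b,c,e}, so it must be f.
(r3,c7): row 3 has {c,d,e,f,g}; column 7 has {b,d,e,g}, so it must be a.
(r4,c6): row 4 has {b,e,f}; column 6 has {a,c,g}, so it must be d.
(r4,c7): row 4 has {b,d,e,f}; column 7 has {a,b,d,e,g}, so it must be c.
(r5,c4): row 5 has {d}; column 4 has {a,b,c,e,f}, so it must be g.
(r5,c5): row 5 has {d,g}; column 5 has {d,f,g}; the diagonal has {a,b,d,e,f}, so it must be c.
(r6,c4): row 6 has {a,e}; column 4 has {a,b,c,e,f,g}, so it must be d.
(r6,c5): row 6 has {a,d,e}; column 5 has {c,d,f,g}, so it must be b.
(r6,c7): row 6 has {a,b,d,e}; column 7 has {a,b,c,d,e,g}, so it must be f.
(r1,c1): row 1 has {a,b}; column 1 has {d}; the diagonal has {a,b,c,d,e,f}, so it must be g.
(r1,c2): row 1 has {a,b,g}; column 2 has {d,e,f}, so it must be c.
(r1,c3): row 1 has {a,b,c,g}; column 3 has {e,f}, so it must be d.
(r1,c5): row 1 has {a,b,c,d,g}; column 5 has {b,c,d,f,g}, so it must be e.
(r1,c6): row 1 has {a,b,c,d,e,g}; column 6 has {a,c,d,g}, so it must be f.
(r2,c5): row 2 has {d,f,g}; column 5 has {b,c,d,e,f,g}, so it must be a.
(r3,c2): row 3 has {a,c,d,e,f,g}; column 2 has {c,d,e,f}, so it must be b.
(r4,c1): row 4 has {b,c,d,e,f}; column 1 has {d,g}, so it must be a.
(r4,c3): row 4 has {a,b,c,d,e,f}; column 3 has {d,e,f}, so it must be g.
(r5,c2): row 5 has {c,d,g}; column 2 has {b,c,d,e,f}, so it must be a.
(r5,c3): row 5 has {a,c,d,g}; column 3 has {d,e,f,g}, so it must be b.
(r5,c6): row 5 has {a,b,c,d,g}; column 6 has {a,c,d,f,g}, so it must be e.
(r6,c1): row 6 has {a,b,d,e,f}; column 1 has {a,d,g}, so it must be c.
(r6,c2): row 6 has {a,b,c,d,e,f}; column 2 has {a,b,c,d,e,f}, so it must be g.
(r7,c1): row 7 has {c,d,e,f,g}; column 1 has {a,c,d,g}, so it must be b.
(r7,c3): row 7 has {b,c,d,e,f,g}; column 3 has {b,d,e,f,g}, so it must be a.
(r2,c1): row 2 has {a,d,f,g}; column 1 has {a,b,c,d,g}, so it must be e.
(r2,c3): row 2 has {a,d,e,f,g}; column 3 has {a,b,d,e,f,g}, so it must be c.
(r2,c6): row 2 has {a,c,d,e,f,g}; column 6 has {a,c,d,e,f,g}, so it must be b.
(r5,c1): row 5 has {a,b,c,d,e,g}; column 1 has {a,b,c,d,e,g}, so it must be f.

g c d a e f b / e d c f a b g / d b f e g c a / a e g b f d c / f a b g c e d / c g e d b a f / b f a c d g e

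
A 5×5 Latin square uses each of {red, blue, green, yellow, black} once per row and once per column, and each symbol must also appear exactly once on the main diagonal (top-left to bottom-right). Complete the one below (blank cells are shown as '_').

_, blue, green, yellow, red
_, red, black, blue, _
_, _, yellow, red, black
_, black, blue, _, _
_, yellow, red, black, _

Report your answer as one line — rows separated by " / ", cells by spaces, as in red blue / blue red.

row 1 has {red,blue,green,yellow}; column 1 is empty so far; the diagonal has {red,yellow} — only black is left for (r1,c1).
row 3 has {red,yellow,black}; column 2 has {red,blue,yellow,black} — only green is left for (r3,c2).
row 4 has {blue,black}; column 4 has {red,blue,yellow,black}; the diagonal has {red,yellow,black} — only green is left for (r4,c4).
row 4 has {blue,green,black}; column 5 has {red,black} — only yellow is left for (r4,c5).
row 5 has {red,yellow,black}; column 5 has {red,yellow,black}; the diagonal has {red,green,yellow,black} — only blue is left for (r5,c5).
row 2 has {red,blue,black}; column 5 has {red,blue,yellow,black} — only green is left for (r2,c5).
row 3 has {red,green,yellow,black}; column 1 has {black} — only blue is left for (r3,c1).
row 4 has {blue,green,yellow,black}; column 1 has {blue,black} — only red is left for (r4,c1).
row 5 has {red,blue,yellow,black}; column 1 has {red,blue,black} — only green is left for (r5,c1).
row 2 has {red,blue,green,black}; column 1 has {red,blue,green,black} — only yellow is left for (r2,c1).

black blue green yellow red / yellow red black blue green / blue green yellow red black / red black blue green yellow / green yellow red black blue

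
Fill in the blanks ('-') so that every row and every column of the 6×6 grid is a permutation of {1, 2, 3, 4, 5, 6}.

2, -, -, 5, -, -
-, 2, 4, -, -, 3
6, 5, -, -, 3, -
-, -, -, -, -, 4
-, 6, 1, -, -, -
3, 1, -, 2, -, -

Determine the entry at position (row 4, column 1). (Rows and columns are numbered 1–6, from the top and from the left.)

1

(r3,c3) = 2
(r3,c6) = 1
(r4,c2) = 3
(r1,c2) = 4
(r1,c6) = 6
(r3,c4) = 4
(r5,c4) = 3
(r6,c6) = 5
(r1,c3) = 3
(r1,c5) = 1
(r5,c6) = 2
(r6,c3) = 6
(r6,c5) = 4
(r4,c3) = 5
(r5,c5) = 5
(r2,c5) = 6
(r4,c1) = 1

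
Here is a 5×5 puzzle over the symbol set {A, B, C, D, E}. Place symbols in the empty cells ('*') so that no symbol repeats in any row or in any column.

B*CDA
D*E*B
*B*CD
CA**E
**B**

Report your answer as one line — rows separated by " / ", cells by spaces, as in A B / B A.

B E C D A / D C E A B / E B A C D / C A D B E / A D B E C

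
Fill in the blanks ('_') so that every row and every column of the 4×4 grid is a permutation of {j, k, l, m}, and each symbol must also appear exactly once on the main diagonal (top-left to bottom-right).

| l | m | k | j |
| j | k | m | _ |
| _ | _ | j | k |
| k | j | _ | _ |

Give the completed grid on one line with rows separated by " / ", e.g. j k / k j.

(r2,c4) = l
(r3,c1) = m
(r3,c2) = l
(r4,c3) = l
(r4,c4) = m

l m k j / j k m l / m l j k / k j l m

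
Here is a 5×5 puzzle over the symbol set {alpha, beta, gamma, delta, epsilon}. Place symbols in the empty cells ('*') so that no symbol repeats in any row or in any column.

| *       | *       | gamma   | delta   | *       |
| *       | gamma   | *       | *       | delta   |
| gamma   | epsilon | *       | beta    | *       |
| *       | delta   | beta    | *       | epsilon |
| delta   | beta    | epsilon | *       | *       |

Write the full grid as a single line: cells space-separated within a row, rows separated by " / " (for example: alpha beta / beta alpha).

epsilon alpha gamma delta beta / beta gamma alpha epsilon delta / gamma epsilon delta beta alpha / alpha delta beta gamma epsilon / delta beta epsilon alpha gamma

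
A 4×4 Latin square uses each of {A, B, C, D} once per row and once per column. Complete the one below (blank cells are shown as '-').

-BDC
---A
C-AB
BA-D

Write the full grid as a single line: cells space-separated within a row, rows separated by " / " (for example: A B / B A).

A B D C / D C B A / C D A B / B A C D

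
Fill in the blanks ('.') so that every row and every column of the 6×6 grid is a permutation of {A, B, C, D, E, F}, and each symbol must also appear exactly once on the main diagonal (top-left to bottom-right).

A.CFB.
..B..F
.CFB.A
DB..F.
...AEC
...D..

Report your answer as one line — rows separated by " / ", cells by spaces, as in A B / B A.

At row 2, column 2: row 2 has {B,F}; column 2 has {B,C}; the diagonal has {A,E,F}; that leaves D.
At row 3, column 1: row 3 has {A,B,C,F}; column 1 has {A,D}; that leaves E.
At row 3, column 5: row 3 has {A,B,C,E,F}; column 5 has {B,E,F}; that leaves D.
At row 4, column 4: row 4 has {B,D,F}; column 4 has {A,B,D,F}; the diagonal has {A,D,E,F}; that leaves C.
At row 4, column 6: row 4 has {B,C,D,F}; column 6 has {A,C,F}; that leaves E.
At row 5, column 2: row 5 has {A,C,E}; column 2 has {B,C,D}; that leaves F.
At row 5, column 3: row 5 has {A,C,E,F}; column 3 has {B,C,F}; that leaves D.
At row 6, column 6: row 6 has {D}; column 6 has {A,C,E,F}; the diagonal has {A,C,D,E,F}; that leaves B.
At row 1, column 2: row 1 has {A,B,C,F}; column 2 has {B,C,D,F}; that leaves E.
At row 1, column 6: row 1 has {A,B,C,E,F}; column 6 has {A,B,C,E,F}; that leaves D.
At row 2, column 1: row 2 has {B,D,F}; column 1 has {A,D,E}; that leaves C.
At row 2, column 4: row 2 has {B,C,D,F}; column 4 has {A,B,C,D,F}; that leaves E.
At row 2, column 5: row 2 has {B,C,D,E,F}; column 5 has {B,D,E,F}; that leaves A.
At row 4, column 3: row 4 has {B,C,D,E,F}; column 3 has {B,C,D,F}; that leaves A.
At row 5, column 1: row 5 has {A,C,D,E,F}; column 1 has {A,C,D,E}; that leaves B.
At row 6, column 1: row 6 has {B,D}; column 1 has {A,B,C,D,E}; that leaves F.
At row 6, column 2: row 6 has {B,D,F}; column 2 has {B,C,D,E,F}; that leaves A.
At row 6, column 3: row 6 has {A,B,D,F}; column 3 has {A,B,C,D,F}; that leaves E.
At row 6, column 5: row 6 has {A,B,D,E,F}; column 5 has {A,B,D,E,F}; that leaves C.

A E C F B D / C D B E A F / E C F B D A / D B A C F E / B F D A E C / F A E D C B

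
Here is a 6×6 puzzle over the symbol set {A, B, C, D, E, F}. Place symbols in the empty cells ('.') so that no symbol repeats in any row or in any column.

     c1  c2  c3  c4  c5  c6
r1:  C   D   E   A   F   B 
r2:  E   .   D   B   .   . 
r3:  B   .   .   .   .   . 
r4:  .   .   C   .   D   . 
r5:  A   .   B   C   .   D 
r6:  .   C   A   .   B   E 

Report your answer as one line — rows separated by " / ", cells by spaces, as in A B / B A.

row 3 has {B}; column 3 has {A,B,C,D,E} — only F is left for (r3,c3).
row 4 has {C,D}; column 1 has {A,B,C,E} — only F is left for (r4,c1).
row 4 has {C,D,F}; column 4 has {A,B,C} — only E is left for (r4,c4).
row 4 has {C,D,E,F}; column 6 has {B,D,E} — only A is left for (r4,c6).
row 5 has {A,B,C,D}; column 5 has {B,D,F} — only E is left for (r5,c5).
row 6 has {A,B,C,E}; column 1 has {A,B,C,E,F} — only D is left for (r6,c1).
row 6 has {A,B,C,D,E}; column 4 has {A,B,C,E} — only F is left for (r6,c4).
row 3 has {B,F}; column 4 has {A,B,C,E,F} — only D is left for (r3,c4).
row 3 has {B,D,F}; column 6 has {A,B,D,E} — only C is left for (r3,c6).
row 4 has {A,C,D,E,F}; column 2 has {C,D} — only B is left for (r4,c2).
row 5 has {A,B,C,D,E}; column 2 has {B,C,D} — only F is left for (r5,c2).
row 2 has {B,D,E}; column 2 has {B,C,D,F} — only A is left for (r2,c2).
row 2 has {A,B,D,E}; column 5 has {B,D,E,F} — only C is left for (r2,c5).
row 2 has {A,B,C,D,E}; column 6 has {A,B,C,D,E} — only F is left for (r2,c6).
row 3 has {B,C,D,F}; column 2 has {A,B,C,D,F} — only E is left for (r3,c2).
row 3 has {B,C,D,E,F}; column 5 has {B,C,D,E,F} — only A is left for (r3,c5).

C D E A F B / E A D B C F / B E F D A C / F B C E D A / A F B C E D / D C A F B E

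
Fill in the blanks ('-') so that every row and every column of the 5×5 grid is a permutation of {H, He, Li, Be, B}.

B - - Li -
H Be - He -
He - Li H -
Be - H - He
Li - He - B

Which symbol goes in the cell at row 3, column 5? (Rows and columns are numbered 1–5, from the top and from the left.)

(r1,c3) = Be
(r1,c5) = H
(r2,c3) = B
(r2,c5) = Li
(r3,c2) = B
(r3,c5) = Be

Be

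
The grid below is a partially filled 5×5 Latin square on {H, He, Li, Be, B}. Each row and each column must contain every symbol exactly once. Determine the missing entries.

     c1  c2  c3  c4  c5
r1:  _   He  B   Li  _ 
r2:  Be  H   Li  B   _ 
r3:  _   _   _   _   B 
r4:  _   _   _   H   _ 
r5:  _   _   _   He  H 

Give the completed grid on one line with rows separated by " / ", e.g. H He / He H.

H He B Li Be / Be H Li B He / He Li H Be B / B Be He H Li / Li B Be He H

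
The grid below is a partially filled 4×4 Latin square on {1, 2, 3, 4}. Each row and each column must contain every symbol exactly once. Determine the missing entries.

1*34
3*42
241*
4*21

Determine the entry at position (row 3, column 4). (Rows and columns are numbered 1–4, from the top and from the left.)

3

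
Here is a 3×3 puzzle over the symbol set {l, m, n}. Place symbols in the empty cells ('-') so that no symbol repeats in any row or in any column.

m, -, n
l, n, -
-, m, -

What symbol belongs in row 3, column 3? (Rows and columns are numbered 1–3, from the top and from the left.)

l

At row 1, column 2: row 1 has {m,n}; column 2 has {m,n}; that leaves l.
At row 2, column 3: row 2 has {l,n}; column 3 has {n}; that leaves m.
At row 3, column 1: row 3 has {m}; column 1 has {l,m}; that leaves n.
At row 3, column 3: row 3 has {m,n}; column 3 has {m,n}; that leaves l.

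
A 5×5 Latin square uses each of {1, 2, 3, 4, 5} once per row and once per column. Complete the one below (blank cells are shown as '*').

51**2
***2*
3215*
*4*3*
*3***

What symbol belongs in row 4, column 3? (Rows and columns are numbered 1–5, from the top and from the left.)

5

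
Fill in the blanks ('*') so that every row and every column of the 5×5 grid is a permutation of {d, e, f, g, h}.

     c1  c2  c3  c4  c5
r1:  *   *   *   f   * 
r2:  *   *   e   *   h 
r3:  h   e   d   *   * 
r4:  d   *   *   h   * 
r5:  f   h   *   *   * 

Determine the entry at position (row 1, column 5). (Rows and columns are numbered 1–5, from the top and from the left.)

g

Cell (r2,c1): row 2 has {e,h}; column 1 has {d,f,h} → g.
Cell (r2,c4): row 2 has {e,g,h}; column 4 has {f,h} → d.
Cell (r3,c4): row 3 has {d,e,h}; column 4 has {d,f,h} → g.
Cell (r3,c5): row 3 has {d,e,g,h}; column 5 has {h} → f.
Cell (r5,c3): row 5 has {f,h}; column 3 has {d,e} → g.
Cell (r5,c4): row 5 has {f,g,h}; column 4 has {d,f,g,h} → e.
Cell (r5,c5): row 5 has {e,f,g,h}; column 5 has {f,h} → d.
Cell (r1,c1): row 1 has {f}; column 1 has {d,f,g,h} → e.
Cell (r1,c3): row 1 has {e,f}; column 3 has {d,e,g} → h.
Cell (r1,c5): row 1 has {e,f,h}; column 5 has {d,f,h} → g.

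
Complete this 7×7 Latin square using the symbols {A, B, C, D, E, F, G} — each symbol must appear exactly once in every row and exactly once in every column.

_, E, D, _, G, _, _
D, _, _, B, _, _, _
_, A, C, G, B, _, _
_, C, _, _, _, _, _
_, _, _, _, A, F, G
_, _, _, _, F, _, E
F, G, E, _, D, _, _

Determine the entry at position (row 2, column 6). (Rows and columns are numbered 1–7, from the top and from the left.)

(r2,c2) = F
(r3,c1) = E
(r3,c6) = D
(r3,c7) = F
(r4,c5) = E
(r5,c3) = B
(r2,c5) = C
(r2,c7) = A
(r5,c1) = C
(r5,c2) = D
(r5,c4) = E
(r6,c2) = B
(r2,c3) = G
(r2,c6) = E

E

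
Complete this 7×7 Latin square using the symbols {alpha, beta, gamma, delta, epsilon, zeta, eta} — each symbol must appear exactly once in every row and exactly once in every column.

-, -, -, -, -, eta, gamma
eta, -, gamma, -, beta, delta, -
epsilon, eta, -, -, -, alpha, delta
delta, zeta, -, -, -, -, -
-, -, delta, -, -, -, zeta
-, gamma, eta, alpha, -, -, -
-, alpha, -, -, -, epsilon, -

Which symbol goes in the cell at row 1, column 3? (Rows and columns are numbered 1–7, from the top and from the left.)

epsilon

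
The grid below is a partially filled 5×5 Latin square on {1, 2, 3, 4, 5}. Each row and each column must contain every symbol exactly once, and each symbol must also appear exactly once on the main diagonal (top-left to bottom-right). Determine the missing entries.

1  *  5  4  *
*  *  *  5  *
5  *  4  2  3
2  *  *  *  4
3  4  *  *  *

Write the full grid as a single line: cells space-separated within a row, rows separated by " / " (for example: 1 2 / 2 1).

Cell (r1,c5): row 1 has {1,4,5}; column 5 has {3,4} → 2.
Cell (r2,c1): row 2 has {5}; column 1 has {1,2,3,5} → 4.
Cell (r2,c5): row 2 has {4,5}; column 5 has {2,3,4} → 1.
Cell (r3,c2): row 3 has {2,3,4,5}; column 2 has {4} → 1.
Cell (r4,c4): row 4 has {2,4}; column 4 has {2,4,5}; the diagonal has {1,4} → 3.
Cell (r5,c4): row 5 has {3,4}; column 4 has {2,3,4,5} → 1.
Cell (r5,c5): row 5 has {1,3,4}; column 5 has {1,2,3,4}; the diagonal has {1,3,4} → 5.
Cell (r1,c2): row 1 has {1,2,4,5}; column 2 has {1,4} → 3.
Cell (r2,c2): row 2 has {1,4,5}; column 2 has {1,3,4}; the diagonal has {1,3,4,5} → 2.
Cell (r2,c3): row 2 has {1,2,4,5}; column 3 has {4,5} → 3.
Cell (r4,c2): row 4 has {2,3,4}; column 2 has {1,2,3,4} → 5.
Cell (r4,c3): row 4 has {2,3,4,5}; column 3 has {3,4,5} → 1.
Cell (r5,c3): row 5 has {1,3,4,5}; column 3 has {1,3,4,5} → 2.

1 3 5 4 2 / 4 2 3 5 1 / 5 1 4 2 3 / 2 5 1 3 4 / 3 4 2 1 5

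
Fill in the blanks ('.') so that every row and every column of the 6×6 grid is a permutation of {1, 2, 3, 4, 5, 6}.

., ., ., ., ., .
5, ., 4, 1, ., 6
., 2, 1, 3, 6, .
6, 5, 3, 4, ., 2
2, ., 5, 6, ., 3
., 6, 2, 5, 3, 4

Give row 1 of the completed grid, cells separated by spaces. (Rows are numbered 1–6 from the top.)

Cell (r1,c3): row 1 is empty so far; column 3 has {1,2,3,4,5} → 6.
Cell (r1,c4): row 1 has {6}; column 4 has {1,3,4,5,6} → 2.
Cell (r2,c2): row 2 has {1,4,5,6}; column 2 has {2,5,6} → 3.
Cell (r2,c5): row 2 has {1,3,4,5,6}; column 5 has {3,6} → 2.
Cell (r3,c1): row 3 has {1,2,3,6}; column 1 has {2,5,6} → 4.
Cell (r3,c6): row 3 has {1,2,3,4,6}; column 6 has {2,3,4,6} → 5.
Cell (r4,c5): row 4 has {2,3,4,5,6}; column 5 has {2,3,6} → 1.
Cell (r5,c5): row 5 has {2,3,5,6}; column 5 has {1,2,3,6} → 4.
Cell (r6,c1): row 6 has {2,3,4,5,6}; column 1 has {2,4,5,6} → 1.
Cell (r1,c1): row 1 has {2,6}; column 1 has {1,2,4,5,6} → 3.
Cell (r1,c5): row 1 has {2,3,6}; column 5 has {1,2,3,4,6} → 5.
Cell (r1,c6): row 1 has {2,3,5,6}; column 6 has {2,3,4,5,6} → 1.
Cell (r5,c2): row 5 has {2,3,4,5,6}; column 2 has {2,3,5,6} → 1.
Cell (r1,c2): row 1 has {1,2,3,5,6}; column 2 has {1,2,3,5,6} → 4.

3 4 6 2 5 1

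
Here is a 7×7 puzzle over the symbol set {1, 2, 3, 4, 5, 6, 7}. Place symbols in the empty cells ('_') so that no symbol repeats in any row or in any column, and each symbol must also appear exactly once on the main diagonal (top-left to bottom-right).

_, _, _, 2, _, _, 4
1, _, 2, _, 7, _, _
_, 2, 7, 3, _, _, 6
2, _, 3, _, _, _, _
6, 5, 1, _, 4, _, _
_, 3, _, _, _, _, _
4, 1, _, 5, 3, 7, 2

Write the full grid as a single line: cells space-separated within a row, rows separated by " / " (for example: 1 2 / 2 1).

Cell (r2,c2): row 2 has {1,2,7}; column 2 has {1,2,3,5}; the diagonal has {2,4,7} → 6.
Cell (r2,c4): row 2 has {1,2,6,7}; column 4 has {2,3,5} → 4.
Cell (r3,c1): row 3 has {2,3,6,7}; column 1 has {1,2,4,6} → 5.
Cell (r3,c5): row 3 has {2,3,5,6,7}; column 5 has {3,4,7} → 1.
Cell (r3,c6): row 3 has {1,2,3,5,6,7}; column 6 has {7} → 4.
Cell (r4,c4): row 4 has {2,3}; column 4 has {2,3,4,5}; the diagonal has {2,4,6,7} → 1.
Cell (r5,c4): row 5 has {1,4,5,6}; column 4 has {1,2,3,4,5} → 7.
Cell (r5,c7): row 5 has {1,4,5,6,7}; column 7 has {2,4,6} → 3.
Cell (r6,c1): row 6 has {3}; column 1 has {1,2,4,5,6} → 7.
Cell (r6,c4): row 6 has {3,7}; column 4 has {1,2,3,4,5,7} → 6.
Cell (r6,c6): row 6 has {3,6,7}; column 6 has {4,7}; the diagonal has {1,2,4,6,7} → 5.
Cell (r6,c7): row 6 has {3,5,6,7}; column 7 has {2,3,4,6} → 1.
Cell (r7,c3): row 7 has {1,2,3,4,5,7}; column 3 has {1,2,3,7} → 6.
Cell (r1,c1): row 1 has {2,4}; column 1 has {1,2,4,5,6,7}; the diagonal has {1,2,4,5,6,7} → 3.
Cell (r1,c2): row 1 has {2,3,4}; column 2 has {1,2,3,5,6} → 7.
Cell (r1,c3): row 1 has {2,3,4,7}; column 3 has {1,2,3,6,7} → 5.
Cell (r1,c5): row 1 has {2,3,4,5,7}; column 5 has {1,3,4,7} → 6.
Cell (r1,c6): row 1 has {2,3,4,5,6,7}; column 6 has {4,5,7} → 1.
Cell (r2,c6): row 2 has {1,2,4,6,7}; column 6 has {1,4,5,7} → 3.
Cell (r2,c7): row 2 has {1,2,3,4,6,7}; column 7 has {1,2,3,4,6} → 5.
Cell (r4,c2): row 4 has {1,2,3}; column 2 has {1,2,3,5,6,7} → 4.
Cell (r4,c5): row 4 has {1,2,3,4}; column 5 has {1,3,4,6,7} → 5.
Cell (r4,c6): row 4 has {1,2,3,4,5}; column 6 has {1,3,4,5,7} → 6.
Cell (r4,c7): row 4 has {1,2,3,4,5,6}; column 7 has {1,2,3,4,5,6} → 7.
Cell (r5,c6): row 5 has {1,3,4,5,6,7}; column 6 has {1,3,4,5,6,7} → 2.
Cell (r6,c3): row 6 has {1,3,5,6,7}; column 3 has {1,2,3,5,6,7} → 4.
Cell (r6,c5): row 6 has {1,3,4,5,6,7}; column 5 has {1,3,4,5,6,7} → 2.

3 7 5 2 6 1 4 / 1 6 2 4 7 3 5 / 5 2 7 3 1 4 6 / 2 4 3 1 5 6 7 / 6 5 1 7 4 2 3 / 7 3 4 6 2 5 1 / 4 1 6 5 3 7 2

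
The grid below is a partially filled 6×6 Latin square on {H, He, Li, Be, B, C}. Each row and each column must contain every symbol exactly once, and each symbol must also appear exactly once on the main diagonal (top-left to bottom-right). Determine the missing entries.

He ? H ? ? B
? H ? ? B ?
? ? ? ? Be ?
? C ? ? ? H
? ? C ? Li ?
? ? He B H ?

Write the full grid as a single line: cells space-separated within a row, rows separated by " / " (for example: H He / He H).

row 1 has {H,He,B}; column 5 has {H,Li,Be,B} — only C is left for (r1,c5).
row 3 has {Be}; column 3 has {H,He,C}; the diagonal has {H,He,Li} — only B is left for (r3,c3).
row 4 has {H,C}; column 4 has {B}; the diagonal has {H,He,Li,B} — only Be is left for (r4,c4).
row 4 has {H,Be,C}; column 5 has {H,Li,Be,B,C} — only He is left for (r4,c5).
row 6 has {H,He,B}; column 6 has {H,B}; the diagonal has {H,He,Li,Be,B} — only C is left for (r6,c6).
row 1 has {H,He,B,C}; column 4 has {Be,B} — only Li is left for (r1,c4).
row 4 has {H,He,Be,C}; column 3 has {H,He,B,C} — only Li is left for (r4,c3).
row 1 has {H,He,Li,B,C}; column 2 has {H,C} — only Be is left for (r1,c2).
row 2 has {H,B}; column 3 has {H,He,Li,B,C} — only Be is left for (r2,c3).
row 4 has {H,He,Li,Be,C}; column 1 has {He} — only B is left for (r4,c1).
row 6 has {H,He,B,C}; column 2 has {H,Be,C} — only Li is left for (r6,c2).
row 3 has {Be,B}; column 2 has {H,Li,Be,C} — only He is left for (r3,c2).
row 3 has {He,Be,B}; column 6 has {H,B,C} — only Li is left for (r3,c6).
row 5 has {Li,C}; column 2 has {H,He,Li,Be,C} — only B is left for (r5,c2).
row 6 has {H,He,Li,B,C}; column 1 has {He,B} — only Be is left for (r6,c1).
row 2 has {H,Be,B}; column 6 has {H,Li,B,C} — only He is left for (r2,c6).
row 5 has {Li,B,C}; column 1 has {He,Be,B} — only H is left for (r5,c1).
row 5 has {H,Li,B,C}; column 4 has {Li,Be,B} — only He is left for (r5,c4).
row 5 has {H,He,Li,B,C}; column 6 has {H,He,Li,B,C} — only Be is left for (r5,c6).
row 2 has {H,He,Be,B}; column 4 has {He,Li,Be,B} — only C is left for (r2,c4).
row 3 has {He,Li,Be,B}; column 1 has {H,He,Be,B} — only C is left for (r3,c1).
row 3 has {He,Li,Be,B,C}; column 4 has {He,Li,Be,B,C} — only H is left for (r3,c4).
row 2 has {H,He,Be,B,C}; column 1 has {H,He,Be,B,C} — only Li is left for (r2,c1).

He Be H Li C B / Li H Be C B He / C He B H Be Li / B C Li Be He H / H B C He Li Be / Be Li He B H C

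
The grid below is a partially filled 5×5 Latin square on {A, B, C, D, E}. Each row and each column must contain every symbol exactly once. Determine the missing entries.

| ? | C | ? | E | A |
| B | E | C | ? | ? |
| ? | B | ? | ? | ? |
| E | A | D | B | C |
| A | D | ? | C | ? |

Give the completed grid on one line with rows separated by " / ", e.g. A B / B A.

D C B E A / B E C A D / C B A D E / E A D B C / A D E C B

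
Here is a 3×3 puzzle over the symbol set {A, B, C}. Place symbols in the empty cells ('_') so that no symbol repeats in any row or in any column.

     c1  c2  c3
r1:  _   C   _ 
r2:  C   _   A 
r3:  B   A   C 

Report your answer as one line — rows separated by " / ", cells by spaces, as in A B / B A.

row 1 has {C}; column 1 has {B,C} — only A is left for (r1,c1).
row 1 has {A,C}; column 3 has {A,C} — only B is left for (r1,c3).
row 2 has {A,C}; column 2 has {A,C} — only B is left for (r2,c2).

A C B / C B A / B A C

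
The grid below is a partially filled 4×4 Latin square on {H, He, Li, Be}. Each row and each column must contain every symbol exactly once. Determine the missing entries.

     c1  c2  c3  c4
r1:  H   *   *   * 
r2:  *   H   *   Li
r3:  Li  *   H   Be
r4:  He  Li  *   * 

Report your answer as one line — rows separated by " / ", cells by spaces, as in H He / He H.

At row 1, column 4: row 1 has {H}; column 4 has {Li,Be}; that leaves He.
At row 2, column 1: row 2 has {H,Li}; column 1 has {H,He,Li}; that leaves Be.
At row 2, column 3: row 2 has {H,Li,Be}; column 3 has {H}; that leaves He.
At row 3, column 2: row 3 has {H,Li,Be}; column 2 has {H,Li}; that leaves He.
At row 4, column 3: row 4 has {He,Li}; column 3 has {H,He}; that leaves Be.
At row 4, column 4: row 4 has {He,Li,Be}; column 4 has {He,Li,Be}; that leaves H.
At row 1, column 2: row 1 has {H,He}; column 2 has {H,He,Li}; that leaves Be.
At row 1, column 3: row 1 has {H,He,Be}; column 3 has {H,He,Be}; that leaves Li.

H Be Li He / Be H He Li / Li He H Be / He Li Be H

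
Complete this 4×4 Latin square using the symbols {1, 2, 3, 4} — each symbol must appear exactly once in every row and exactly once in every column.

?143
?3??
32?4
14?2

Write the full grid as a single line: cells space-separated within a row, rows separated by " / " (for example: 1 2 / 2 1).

2 1 4 3 / 4 3 2 1 / 3 2 1 4 / 1 4 3 2

Cell (r1,c1): row 1 has {1,3,4}; column 1 has {1,3} → 2.
Cell (r2,c1): row 2 has {3}; column 1 has {1,2,3} → 4.
Cell (r2,c4): row 2 has {3,4}; column 4 has {2,3,4} → 1.
Cell (r3,c3): row 3 has {2,3,4}; column 3 has {4} → 1.
Cell (r4,c3): row 4 has {1,2,4}; column 3 has {1,4} → 3.
Cell (r2,c3): row 2 has {1,3,4}; column 3 has {1,3,4} → 2.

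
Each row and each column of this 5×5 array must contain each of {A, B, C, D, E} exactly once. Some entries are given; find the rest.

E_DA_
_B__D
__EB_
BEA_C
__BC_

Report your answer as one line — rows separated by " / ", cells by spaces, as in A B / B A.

E C D A B / A B C E D / C D E B A / B E A D C / D A B C E

(r1,c2) = C
(r1,c5) = B
(r2,c3) = C
(r2,c4) = E
(r3,c5) = A
(r4,c4) = D
(r5,c5) = E
(r2,c1) = A
(r3,c2) = D
(r5,c1) = D
(r5,c2) = A
(r3,c1) = C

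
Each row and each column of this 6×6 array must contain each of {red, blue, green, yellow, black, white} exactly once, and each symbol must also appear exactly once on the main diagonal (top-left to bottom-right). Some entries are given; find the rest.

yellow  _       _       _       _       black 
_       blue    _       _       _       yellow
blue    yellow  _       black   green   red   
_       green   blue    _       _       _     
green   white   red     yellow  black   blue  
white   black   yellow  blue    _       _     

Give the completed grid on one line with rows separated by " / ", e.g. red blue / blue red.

yellow red green white blue black / red blue black green white yellow / blue yellow white black green red / black green blue red yellow white / green white red yellow black blue / white black yellow blue red green

row 1 has {yellow,black}; column 2 has {blue,green,yellow,black,white} — only red is left for (r1,c2).
row 3 has {red,blue,green,yellow,black}; column 3 has {red,blue,yellow}; the diagonal has {blue,yellow,black} — only white is left for (r3,c3).
row 4 has {blue,green}; column 4 has {blue,yellow,black}; the diagonal has {blue,yellow,black,white} — only red is left for (r4,c4).
row 4 has {red,blue,green}; column 6 has {red,blue,yellow,black} — only white is left for (r4,c6).
row 6 has {blue,yellow,black,white}; column 5 has {green,black} — only red is left for (r6,c5).
row 6 has {red,blue,yellow,black,white}; column 6 has {red,blue,yellow,black,white}; the diagonal has {red,blue,yellow,black,white} — only green is left for (r6,c6).
row 1 has {red,yellow,black}; column 3 has {red,blue,yellow,white} — only green is left for (r1,c3).
row 1 has {red,green,yellow,black}; column 4 has {red,blue,yellow,black} — only white is left for (r1,c4).
row 1 has {red,green,yellow,black,white}; column 5 has {red,green,black} — only blue is left for (r1,c5).
row 2 has {blue,yellow}; column 3 has {red,blue,green,yellow,white} — only black is left for (r2,c3).
row 2 has {blue,yellow,black}; column 4 has {red,blue,yellow,black,white} — only green is left for (r2,c4).
row 2 has {blue,green,yellow,black}; column 5 has {red,blue,green,black} — only white is left for (r2,c5).
row 4 has {red,blue,green,white}; column 1 has {blue,green,yellow,white} — only black is left for (r4,c1).
row 4 has {red,blue,green,black,white}; column 5 has {red,blue,green,black,white} — only yellow is left for (r4,c5).
row 2 has {blue,green,yellow,black,white}; column 1 has {blue,green,yellow,black,white} — only red is left for (r2,c1).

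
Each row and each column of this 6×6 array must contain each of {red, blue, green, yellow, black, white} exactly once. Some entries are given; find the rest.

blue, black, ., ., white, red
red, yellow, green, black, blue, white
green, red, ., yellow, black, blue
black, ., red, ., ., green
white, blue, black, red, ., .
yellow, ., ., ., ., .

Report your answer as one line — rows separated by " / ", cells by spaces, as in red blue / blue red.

blue black yellow green white red / red yellow green black blue white / green red white yellow black blue / black white red blue yellow green / white blue black red green yellow / yellow green blue white red black

(r1,c3): row 1 has {red,blue,black,white}; column 3 has {red,green,black}, so it must be yellow.
(r1,c4): row 1 has {red,blue,yellow,black,white}; column 4 has {red,yellow,black}, so it must be green.
(r3,c3): row 3 has {red,blue,green,yellow,black}; column 3 has {red,green,yellow,black}, so it must be white.
(r4,c2): row 4 has {red,green,black}; column 2 has {red,blue,yellow,black}, so it must be white.
(r4,c4): row 4 has {red,green,black,white}; column 4 has {red,green,yellow,black}, so it must be blue.
(r4,c5): row 4 has {red,blue,green,black,white}; column 5 has {blue,black,white}, so it must be yellow.
(r5,c5): row 5 has {red,blue,black,white}; column 5 has {blue,yellow,black,white}, so it must be green.
(r5,c6): row 5 has {red,blue,green,black,white}; column 6 has {red,blue,green,white}, so it must be yellow.
(r6,c2): row 6 has {yellow}; column 2 has {red,blue,yellow,black,white}, so it must be green.
(r6,c3): row 6 has {green,yellow}; column 3 has {red,green,yellow,black,white}, so it must be blue.
(r6,c4): row 6 has {blue,green,yellow}; column 4 has {red,blue,green,yellow,black}, so it must be white.
(r6,c5): row 6 has {blue,green,yellow,white}; column 5 has {blue,green,yellow,black,white}, so it must be red.
(r6,c6): row 6 has {red,blue,green,yellow,white}; column 6 has {red,blue,green,yellow,white}, so it must be black.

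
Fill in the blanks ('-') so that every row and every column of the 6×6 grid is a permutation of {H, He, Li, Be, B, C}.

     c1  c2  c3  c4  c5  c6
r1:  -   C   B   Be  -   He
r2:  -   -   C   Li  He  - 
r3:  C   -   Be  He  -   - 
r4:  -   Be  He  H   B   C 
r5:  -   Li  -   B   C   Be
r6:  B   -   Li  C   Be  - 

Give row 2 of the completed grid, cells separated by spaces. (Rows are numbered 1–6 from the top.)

Be H C Li He B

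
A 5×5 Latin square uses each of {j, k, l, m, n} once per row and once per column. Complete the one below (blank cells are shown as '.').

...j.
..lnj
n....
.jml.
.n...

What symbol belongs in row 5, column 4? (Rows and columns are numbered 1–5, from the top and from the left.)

m

At row 4, column 1: row 4 has {j,l,m}; column 1 has {n}; that leaves k.
At row 4, column 5: row 4 has {j,k,l,m}; column 5 has {j}; that leaves n.
At row 2, column 1: row 2 has {j,l,n}; column 1 has {k,n}; that leaves m.
At row 2, column 2: row 2 has {j,l,m,n}; column 2 has {j,n}; that leaves k.
At row 1, column 1: row 1 has {j}; column 1 has {k,m,n}; that leaves l.
At row 1, column 2: row 1 has {j,l}; column 2 has {j,k,n}; that leaves m.
At row 1, column 5: row 1 has {j,l,m}; column 5 has {j,n}; that leaves k.
At row 3, column 2: row 3 has {n}; column 2 has {j,k,m,n}; that leaves l.
At row 3, column 5: row 3 has {l,n}; column 5 has {j,k,n}; that leaves m.
At row 5, column 1: row 5 has {n}; column 1 has {k,l,m,n}; that leaves j.
At row 5, column 3: row 5 has {j,n}; column 3 has {l,m}; that leaves k.
At row 5, column 4: row 5 has {j,k,n}; column 4 has {j,l,n}; that leaves m.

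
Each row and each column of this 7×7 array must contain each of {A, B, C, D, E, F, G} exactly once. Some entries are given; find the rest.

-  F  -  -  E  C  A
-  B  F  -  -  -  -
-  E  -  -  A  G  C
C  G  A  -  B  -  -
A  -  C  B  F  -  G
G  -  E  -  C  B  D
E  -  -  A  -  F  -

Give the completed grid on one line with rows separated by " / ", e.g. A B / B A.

B F D G E C A / D B F C G A E / F E B D A G C / C G A E B D F / A D C B F E G / G A E F C B D / E C G A D F B

(r2,c1) = D
(r2,c5) = G
(r2,c7) = E
(r4,c7) = F
(r5,c2) = D
(r5,c6) = E
(r6,c2) = A
(r6,c4) = F
(r7,c2) = C
(r7,c5) = D
(r7,c7) = B
(r1,c1) = B
(r2,c4) = C
(r2,c6) = A
(r3,c1) = F
(r3,c4) = D
(r4,c4) = E
(r4,c6) = D
(r7,c3) = G
(r1,c3) = D
(r1,c4) = G
(r3,c3) = B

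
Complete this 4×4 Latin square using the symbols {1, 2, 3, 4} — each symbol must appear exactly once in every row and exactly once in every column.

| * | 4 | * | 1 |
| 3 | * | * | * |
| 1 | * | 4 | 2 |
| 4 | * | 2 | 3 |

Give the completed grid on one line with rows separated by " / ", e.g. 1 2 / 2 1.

2 4 3 1 / 3 2 1 4 / 1 3 4 2 / 4 1 2 3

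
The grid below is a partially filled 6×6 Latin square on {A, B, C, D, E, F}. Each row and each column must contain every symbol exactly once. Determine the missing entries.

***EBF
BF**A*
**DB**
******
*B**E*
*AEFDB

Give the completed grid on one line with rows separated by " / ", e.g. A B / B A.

(r2,c3) = C
(r2,c4) = D
(r2,c6) = E
(r6,c1) = C
(r1,c3) = A
(r5,c3) = F
(r1,c1) = D
(r1,c2) = C
(r3,c2) = E
(r4,c2) = D
(r4,c3) = B
(r5,c1) = A
(r5,c4) = C
(r5,c6) = D
(r3,c1) = F
(r3,c5) = C
(r3,c6) = A
(r4,c1) = E
(r4,c4) = A
(r4,c5) = F
(r4,c6) = C

D C A E B F / B F C D A E / F E D B C A / E D B A F C / A B F C E D / C A E F D B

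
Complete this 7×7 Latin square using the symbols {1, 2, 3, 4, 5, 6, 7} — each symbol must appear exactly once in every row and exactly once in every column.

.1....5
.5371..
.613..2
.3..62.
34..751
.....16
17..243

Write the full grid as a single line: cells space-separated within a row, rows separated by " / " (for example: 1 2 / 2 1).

6 1 7 2 4 3 5 / 2 5 3 7 1 6 4 / 4 6 1 3 5 7 2 / 5 3 4 1 6 2 7 / 3 4 2 6 7 5 1 / 7 2 5 4 3 1 6 / 1 7 6 5 2 4 3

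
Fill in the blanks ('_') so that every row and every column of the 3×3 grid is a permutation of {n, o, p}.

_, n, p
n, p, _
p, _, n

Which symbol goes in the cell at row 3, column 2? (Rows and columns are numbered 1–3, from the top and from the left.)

o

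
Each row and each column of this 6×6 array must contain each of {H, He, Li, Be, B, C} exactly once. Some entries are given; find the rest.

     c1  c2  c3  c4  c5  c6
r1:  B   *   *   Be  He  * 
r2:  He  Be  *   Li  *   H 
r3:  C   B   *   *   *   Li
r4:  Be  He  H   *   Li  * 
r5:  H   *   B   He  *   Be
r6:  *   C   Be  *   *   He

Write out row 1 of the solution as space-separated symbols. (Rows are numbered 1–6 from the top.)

B H Li Be He C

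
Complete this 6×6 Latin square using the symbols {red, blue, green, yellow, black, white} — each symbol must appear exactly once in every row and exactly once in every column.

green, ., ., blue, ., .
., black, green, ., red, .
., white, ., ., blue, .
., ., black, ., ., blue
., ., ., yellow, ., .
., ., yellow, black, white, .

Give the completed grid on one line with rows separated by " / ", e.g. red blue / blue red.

(r2,c4): row 2 has {red,green,black}; column 4 has {blue,yellow,black}, so it must be white.
(r2,c6): row 2 has {red,green,black,white}; column 6 has {blue}, so it must be yellow.
(r3,c3): row 3 has {blue,white}; column 3 has {green,yellow,black}, so it must be red.
(r3,c4): row 3 has {red,blue,white}; column 4 has {blue,yellow,black,white}, so it must be green.
(r3,c6): row 3 has {red,blue,green,white}; column 6 has {blue,yellow}, so it must be black.
(r4,c4): row 4 has {blue,black}; column 4 has {blue,green,yellow,black,white}, so it must be red.
(r1,c3): row 1 has {blue,green}; column 3 has {red,green,yellow,black}, so it must be white.
(r1,c6): row 1 has {blue,green,white}; column 6 has {blue,yellow,black}, so it must be red.
(r2,c1): row 2 has {red,green,yellow,black,white}; column 1 has {green}, so it must be blue.
(r3,c1): row 3 has {red,blue,green,black,white}; column 1 has {blue,green}, so it must be yellow.
(r4,c1): row 4 has {red,blue,black}; column 1 has {blue,green,yellow}, so it must be white.
(r5,c3): row 5 has {yellow}; column 3 has {red,green,yellow,black,white}, so it must be blue.
(r6,c1): row 6 has {yellow,black,white}; column 1 has {blue,green,yellow,white}, so it must be red.
(r6,c6): row 6 has {red,yellow,black,white}; column 6 has {red,blue,yellow,black}, so it must be green.
(r1,c2): row 1 has {red,blue,green,white}; column 2 has {black,white}, so it must be yellow.
(r1,c5): row 1 has {red,blue,green,yellow,white}; column 5 has {red,blue,white}, so it must be black.
(r4,c2): row 4 has {red,blue,black,white}; column 2 has {yellow,black,white}, so it must be green.
(r4,c5): row 4 has {red,blue,green,black,white}; column 5 has {red,blue,black,white}, so it must be yellow.
(r5,c1): row 5 has {blue,yellow}; column 1 has {red,blue,green,yellow,white}, so it must be black.
(r5,c2): row 5 has {blue,yellow,black}; column 2 has {green,yellow,black,white}, so it must be red.
(r5,c5): row 5 has {red,blue,yellow,black}; column 5 has {red,blue,yellow,black,white}, so it must be green.
(r5,c6): row 5 has {red,blue,green,yellow,black}; column 6 has {red,blue,green,yellow,black}, so it must be white.
(r6,c2): row 6 has {red,green,yellow,black,white}; column 2 has {red,green,yellow,black,white}, so it must be blue.

green yellow white blue black red / blue black green white red yellow / yellow white red green blue black / white green black red yellow blue / black red blue yellow green white / red blue yellow black white green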